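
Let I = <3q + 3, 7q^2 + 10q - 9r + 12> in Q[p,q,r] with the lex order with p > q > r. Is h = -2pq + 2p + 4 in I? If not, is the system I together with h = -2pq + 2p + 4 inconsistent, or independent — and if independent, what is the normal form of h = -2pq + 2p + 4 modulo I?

-2pq + 2p + 4 is independent of I; its normal form modulo I is 4p + 4.

First compute the reduced Gröbner basis of I by Buchberger's algorithm.
f_1 = 3q + 3, LT = q.
f_2 = 7q^2 + 10q - 9r + 12, LT = q^2.

S(f_1,f_2): lcm = q^2. S = -3/7q + 9/7r - 12/7.
  reduce S modulo (f_1, f_2):
  remainder 9/7r - 9/7 ≠ 0; add k_3 = 9/7r - 9/7 to the basis.

The other S-polynomials (S(f_1,k_3), S(f_2,k_3)) all reduce to 0 modulo the current basis, so we have a Gröbner basis.
Inter-reduce: drop elements whose leading term is divisible by another's, tail-reduce, and make monic.
Reduced Gröbner basis: {q + 1, r - 1}.
Label its elements g_1 = q + 1, g_2 = r - 1.

Reduce h = -2pq + 2p + 4 modulo G:
  leading term pq: subtract (-2p)·g_1 from -2pq + 2p + 4 → 4p + 4
  leading term p: no divisor's leading term divides it; move 4p to the remainder.
  leading term 1: no divisor's leading term divides it; move 4 to the remainder.
  normal form = 4p + 4.
The normal form is nonzero, so h ∉ I. Since h minus its normal form lies in I, I + (h) = I + (n) where n = 4p + 4; decide whether this ideal is the whole ring.
Run Buchberger on G together with n (pairs among the g_i already reduce to 0 since G is a Gröbner basis):
g_1 = q + 1, LT = q.
g_2 = r - 1, LT = r.
n = 4p + 4, LT = p.

The S-polynomials (S(g_1,g_2), S(g_1,n), S(g_2,n)) all reduce to 0 modulo the current basis, so we have a Gröbner basis.
Inter-reduce: drop elements whose leading term is divisible by another's, tail-reduce, and make monic.
Reduced Gröbner basis: {p + 1, q + 1, r - 1}.
The reduced Gröbner basis of I + (h) is {p + 1, q + 1, r - 1} ≠ {1}, a proper ideal, so the enlarged system stays consistent: h is independent of I, with normal form 4p + 4.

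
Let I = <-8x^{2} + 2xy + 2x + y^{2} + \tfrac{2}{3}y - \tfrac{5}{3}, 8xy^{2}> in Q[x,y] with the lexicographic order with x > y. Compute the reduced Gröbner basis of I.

G = {x^{2} - \tfrac{1}{4}xy - \tfrac{1}{4}x - \tfrac{1}{8}y^{2} - \tfrac{1}{12}y + \tfrac{5}{24}, xy^{2}, y^{4} + \tfrac{2}{3}y^{3} - \tfrac{5}{3}y^{2}}

f_1 = -8x^{2} + 2xy + 2x + y^{2} + \tfrac{2}{3}y - \tfrac{5}{3}, LT = x^{2}.
f_2 = 8xy^{2}, LT = xy^{2}.

S(f_1,f_2): lcm = x^{2}y^{2}. S = -\tfrac{1}{4}xy^{3} - \tfrac{1}{4}xy^{2} - \tfrac{1}{8}y^{4} - \tfrac{1}{12}y^{3} + \tfrac{5}{24}y^{2}.
  reduce S modulo (f_1, f_2):
  remainder -\tfrac{1}{8}y^{4} - \tfrac{1}{12}y^{3} + \tfrac{5}{24}y^{2} ≠ 0; add g_3 = -\tfrac{1}{8}y^{4} - \tfrac{1}{12}y^{3} + \tfrac{5}{24}y^{2} to the basis.

The other S-polynomials (S(f_1,g_3), S(f_2,g_3)) all reduce to 0 modulo the current basis, so we have a Gröbner basis.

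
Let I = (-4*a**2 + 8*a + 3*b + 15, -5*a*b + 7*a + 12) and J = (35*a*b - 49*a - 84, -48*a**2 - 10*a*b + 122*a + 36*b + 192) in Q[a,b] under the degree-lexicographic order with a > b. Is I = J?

Since reduced Gröbner bases are canonical representatives of ideals under a given ordering, it suffices to compute and compare them.
Buchberger on the first generating set:
f_1 = -4*a**2 + 8*a + 3*b + 15, LT = a**2.
f_2 = -5*a*b + 7*a + 12, LT = a*b.

S(f_1,f_2): lcm = a**2*b. S = 7/5*a**2 - 2*a*b - 3/4*b**2 + 12/5*a - 15/4*b.
  leading term a**2: subtract (-7/20)·f_1 from 7/5*a**2 - 2*a*b - 3/4*b**2 + 12/5*a - 15/4*b → -2*a*b - 3/4*b**2 + 26/5*a - 27/10*b + 21/4
  leading term a*b: subtract (2/5)·f_2 from -2*a*b - 3/4*b**2 + 26/5*a - 27/10*b + 21/4 → -3/4*b**2 + 12/5*a - 27/10*b + 9/20
  leading term b**2: no divisor's leading term divides it; move -3/4*b**2 to the remainder.
  leading term a: no divisor's leading term divides it; move 12/5*a to the remainder.
  leading term b: no divisor's leading term divides it; move -27/10*b to the remainder.
  leading term 1: no divisor's leading term divides it; move 9/20 to the remainder.
  remainder -3/4*b**2 + 12/5*a - 27/10*b + 9/20 ≠ 0; add g_3 = -3/4*b**2 + 12/5*a - 27/10*b + 9/20 to the basis.

The other S-polynomials (S(f_1,g_3), S(f_2,g_3)) all reduce to 0 modulo the current basis, so we have a Gröbner basis.
Inter-reduce: drop elements whose leading term is divisible by another's, tail-reduce, and make monic.
Reduced Gröbner basis: {a**2 - 2*a - 3/4*b - 15/4, a*b - 7/5*a - 12/5, b**2 - 16/5*a + 18/5*b - 3/5}.

Buchberger on the second generating set:
h_1 = 35*a*b - 49*a - 84, LT = a*b.
h_2 = -48*a**2 - 10*a*b + 122*a + 36*b + 192, LT = a**2.

S(h_1,h_2): lcm = a**2*b. S = -5/24*a*b**2 - 7/5*a**2 + 61/24*a*b + 3/4*b**2 - 12/5*a + 4*b.
  leading term a*b**2: subtract (-1/168*b)·h_1 from -5/24*a*b**2 - 7/5*a**2 + 61/24*a*b + 3/4*b**2 - 12/5*a + 4*b → -7/5*a**2 + 9/4*a*b + 3/4*b**2 - 12/5*a + 7/2*b
  leading term a**2: subtract (7/240)·h_2 from -7/5*a**2 + 9/4*a*b + 3/4*b**2 - 12/5*a + 7/2*b → 61/24*a*b + 3/4*b**2 - 143/24*a + 49/20*b - 28/5
  leading term a*b: subtract (61/840)·h_1 from 61/24*a*b + 3/4*b**2 - 143/24*a + 49/20*b - 28/5 → 3/4*b**2 - 12/5*a + 49/20*b + 1/2
  leading term b**2: no divisor's leading term divides it; move 3/4*b**2 to the remainder.
  leading term a: no divisor's leading term divides it; move -12/5*a to the remainder.
  leading term b: no divisor's leading term divides it; move 49/20*b to the remainder.
  leading term 1: no divisor's leading term divides it; move 1/2 to the remainder.
  remainder 3/4*b**2 - 12/5*a + 49/20*b + 1/2 ≠ 0; add k_3 = 3/4*b**2 - 12/5*a + 49/20*b + 1/2 to the basis.

The other S-polynomials (S(h_1,k_3), S(h_2,k_3)) all reduce to 0 modulo the current basis, so we have a Gröbner basis.
Inter-reduce: drop elements whose leading term is divisible by another's, tail-reduce, and make monic.
Reduced Gröbner basis: {a**2 - 9/4*a - 3/4*b - 7/2, a*b - 7/5*a - 12/5, b**2 - 16/5*a + 49/15*b + 2/3}.

The bases are distinct; the ideals are different.
The choice of monomial ordering does not affect the verdict — as long as both bases are computed under the same ordering, their equality decides ideal equality.

No, the ideals differ.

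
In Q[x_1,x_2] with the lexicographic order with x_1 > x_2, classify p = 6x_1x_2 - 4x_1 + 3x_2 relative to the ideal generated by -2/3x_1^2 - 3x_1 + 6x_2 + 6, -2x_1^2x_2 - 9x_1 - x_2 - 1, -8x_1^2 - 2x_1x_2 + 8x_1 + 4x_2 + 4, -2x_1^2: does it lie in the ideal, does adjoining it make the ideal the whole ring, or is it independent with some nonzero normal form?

Adjoining 6x_1x_2 - 4x_1 + 3x_2 makes the ideal the whole ring: the system is inconsistent.

First compute the reduced Gröbner basis of I by Buchberger's algorithm.
f_1 = -2/3x_1^2 - 3x_1 + 6x_2 + 6, LT = x_1^2.
f_2 = -2x_1^2x_2 - 9x_1 - x_2 - 1, LT = x_1^2x_2.
f_3 = -8x_1^2 - 2x_1x_2 + 8x_1 + 4x_2 + 4, LT = x_1^2.
f_4 = -2x_1^2, LT = x_1^2.

S(f_1,f_2): lcm = x_1^2x_2. S = 9/2x_1x_2 - 9/2x_1 - 9x_2^2 - 19/2x_2 - 1/2.
  reduce S modulo (f_1, f_2, f_3, f_4):
  remainder 9/2x_1x_2 - 9/2x_1 - 9x_2^2 - 19/2x_2 - 1/2 ≠ 0; add h_5 = 9/2x_1x_2 - 9/2x_1 - 9x_2^2 - 19/2x_2 - 1/2 to the basis.

S(f_1,f_3): lcm = x_1^2. S = -1/4x_1x_2 + 11/2x_1 - 17/2x_2 - 17/2.
  reduce S modulo (f_1, f_2, f_3, f_4, h_5):
  remainder 21/4x_1 - 1/2x_2^2 - 325/36x_2 - 307/36 ≠ 0; add h_6 = 21/4x_1 - 1/2x_2^2 - 325/36x_2 - 307/36 to the basis.

S(f_1,f_4): lcm = x_1^2. S = 9/2x_1 - 9x_2 - 9.
  reduce S modulo (f_1, f_2, f_3, f_4, h_5, h_6):
  remainder 3/7x_2^2 - 53/42x_2 - 71/42 ≠ 0; add h_7 = 3/7x_2^2 - 53/42x_2 - 71/42 to the basis.

S(f_2,f_3): lcm = x_1^2x_2. S = -1/4x_1x_2^2 + x_1x_2 + 9/2x_1 + 1/2x_2^2 + x_2 + 1/2.
  reduce S modulo (f_1, f_2, f_3, f_4, h_5, h_6, h_7):
  remainder 133/12x_2 + 133/12 ≠ 0; add h_8 = 133/12x_2 + 133/12 to the basis.

The other S-polynomials (S(f_2,f_4), S(f_3,f_4), S(f_1,h_5), S(f_2,h_5), S(f_3,h_5), S(f_4,h_5), S(f_1,h_6), S(f_2,h_6), S(f_3,h_6), S(f_4,h_6), S(h_5,h_6), S(f_1,h_7), S(f_2,h_7), S(f_3,h_7), S(f_4,h_7), S(h_5,h_7), S(h_6,h_7), S(f_1,h_8), S(f_2,h_8), S(f_3,h_8), S(f_4,h_8), S(h_5,h_8), S(h_6,h_8), S(h_7,h_8)) all reduce to 0 modulo the current basis, so we have a Gröbner basis.
Inter-reduce: drop elements whose leading term is divisible by another's, tail-reduce, and make monic.
Reduced Gröbner basis: {x_1, x_2 + 1}.
Label its elements g_1 = x_1, g_2 = x_2 + 1.

Reduce p = 6x_1x_2 - 4x_1 + 3x_2 modulo G:
  leading term x_1x_2: subtract (6x_2)·g_1 from 6x_1x_2 - 4x_1 + 3x_2 → -4x_1 + 3x_2
  leading term x_1: subtract (-4)·g_1 from -4x_1 + 3x_2 → 3x_2
  leading term x_2: subtract (3)·g_2 from 3x_2 → -3
  leading term 1: no divisor's leading term divides it; move -3 to the remainder.
  normal form = -3.
The normal form is nonzero, so p ∉ I. Since p minus its normal form lies in I, I + (p) = I + (r) where r = -3; decide whether this ideal is the whole ring.
Here r = -3 is a nonzero constant, hence a unit: 1 ∈ I + (p), the Gröbner basis of I + (p) is {1}, and the enlarged system has no common solution — adjoining p is inconsistent.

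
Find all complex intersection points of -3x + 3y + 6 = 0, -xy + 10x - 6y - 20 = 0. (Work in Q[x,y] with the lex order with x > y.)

{(2, 0), (4, 2)}

Compute a lex Gröbner basis by Buchberger's algorithm.
f_1 = -3x + 3y + 6, LT = x.
f_2 = -xy + 10x - 6y - 20, LT = xy.

S(f_1,f_2): lcm = xy. S = 10x - y^{2} - 8y - 20.
  leading term x: subtract (-\tfrac{10}{3})·f_1 from 10x - y^{2} - 8y - 20 → -y^{2} + 2y
  leading term y^{2}: no divisor's leading term divides it; move -y^{2} to the remainder.
  leading term y: no divisor's leading term divides it; move 2y to the remainder.
  remainder -y^{2} + 2y ≠ 0; add h_3 = -y^{2} + 2y to the basis.

The other S-polynomials (S(f_1,h_3), S(f_2,h_3)) all reduce to 0 modulo the current basis, so we have a Gröbner basis.
Inter-reduce: drop elements whose leading term is divisible by another's, tail-reduce, and make monic.
Reduced Gröbner basis: {x - y - 2, y^{2} - 2y}.

A lex Gröbner basis eliminates variables successively. Here y^{2} - 2y depends only on y, with roots {0, 2}; lifting each root through the earlier basis elements recovers the full solutions.
  y = 0: the earlier basis element becomes x - 2 = 0, giving x = 2 — point (2, 0).
  y = 2: the earlier basis element becomes x - 4 = 0, giving x = 4 — point (4, 2).
Check: every point annihilates each of the original generators.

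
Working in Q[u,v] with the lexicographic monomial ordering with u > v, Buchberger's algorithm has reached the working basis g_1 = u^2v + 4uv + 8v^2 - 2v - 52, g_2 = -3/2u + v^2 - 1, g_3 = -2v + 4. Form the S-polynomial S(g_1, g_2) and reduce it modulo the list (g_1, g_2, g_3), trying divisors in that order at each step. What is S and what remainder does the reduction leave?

S(g_1, g_2) = 2/3uv^3 + 10/3uv + 8v^2 - 2v - 52; remainder on division = 0.

lcm(LM(g_1), LM(g_2)) = u^2v.
S = (lcm/LT(g_1))·g_1 − (lcm/LT(g_2))·g_2 = 2/3uv^3 + 10/3uv + 8v^2 - 2v - 52.
Reduce S modulo (g_1, g_2, g_3) in that order:
  leading term uv^3: subtract (-4/9v^3)·g_2 from 2/3uv^3 + 10/3uv + 8v^2 - 2v - 52 → 10/3uv + 4/9v^5 - 4/9v^3 + 8v^2 - 2v - 52
  leading term uv: subtract (-20/9v)·g_2 from 10/3uv + 4/9v^5 - 4/9v^3 + 8v^2 - 2v - 52 → 4/9v^5 + 16/9v^3 + 8v^2 - 38/9v - 52
  leading term v^5: subtract (-2/9v^4)·g_3 from 4/9v^5 + 16/9v^3 + 8v^2 - 38/9v - 52 → 8/9v^4 + 16/9v^3 + 8v^2 - 38/9v - 52
  leading term v^4: subtract (-4/9v^3)·g_3 from 8/9v^4 + 16/9v^3 + 8v^2 - 38/9v - 52 → 32/9v^3 + 8v^2 - 38/9v - 52
  leading term v^3: subtract (-16/9v^2)·g_3 from 32/9v^3 + 8v^2 - 38/9v - 52 → 136/9v^2 - 38/9v - 52
  leading term v^2: subtract (-68/9v)·g_3 from 136/9v^2 - 38/9v - 52 → 26v - 52
  leading term v: subtract (-13)·g_3 from 26v - 52 → 0
The remainder is 0, so this S-polynomial contributes no new basis element.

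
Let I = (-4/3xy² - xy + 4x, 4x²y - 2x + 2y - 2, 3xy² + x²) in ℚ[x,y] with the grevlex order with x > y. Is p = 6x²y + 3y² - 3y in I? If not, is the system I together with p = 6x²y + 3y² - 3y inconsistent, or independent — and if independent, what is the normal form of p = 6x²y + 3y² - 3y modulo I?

6x²y + 3y² - 3y lies in I (it reduces to 0).

First compute the reduced Gröbner basis of I by Buchberger's algorithm.
f_1 = -4/3xy² - xy + 4x, LT = xy².
f_2 = 4x²y - 2x + 2y - 2, LT = x²y.
f_3 = 3xy² + x², LT = xy².

S(f_1,f_2): lcm = x²y². S = ¾x²y - 3x² + ½xy - ½y² + ½y.
  reduce S modulo (f_1, f_2, f_3):
  remainder -3x² + ½xy - ½y² + ⅜x + ⅛y + ⅜ ≠ 0; add h_4 = -3x² + ½xy - ½y² + ⅜x + ⅛y + ⅜ to the basis.

S(f_1,f_3): lcm = xy². S = -⅓x² + ¾xy - 3x.
  reduce S modulo (f_1, f_2, f_3, h_4):
  remainder 25/36xy + 1/18y² - 73/24x - 1/72y - 1/24 ≠ 0; add h_5 = 25/36xy + 1/18y² - 73/24x - 1/72y - 1/24 to the basis.

S(f_2,f_3): lcm = x²y². S = -⅓x³ - ½xy + ½y² - ½y.
  reduce S modulo (f_1, f_2, f_3, h_4, h_5):
  remainder 1987/3600y² - 34153/14400x - 2329/4800y - 961/14400 ≠ 0; add h_6 = 1987/3600y² - 34153/14400x - 2329/4800y - 961/14400 to the basis.

S(f_1,h_4): lcm = x²y². S = ⅙xy³ - ⅙y⁴ + ¾x²y + ⅛xy² + 1/24y³ - 3x² + ⅛y².
  reduce S modulo (f_1, f_2, f_3, h_4, h_5, h_6):
  remainder 50708495985/125520188848x - 8327798243/125520188848y + 8327798243/125520188848 ≠ 0; add h_7 = 50708495985/125520188848x - 8327798243/125520188848y + 8327798243/125520188848 to the basis.

S(f_1,h_5): lcm = xy². S = -2/25y³ + 513/100xy + 1/50y² - 3x + 3/50y.
  reduce S modulo (f_1, f_2, f_3, h_4, h_5, h_6, h_7):
  remainder 42382657/17588795y - 42382657/17588795 ≠ 0; add h_8 = 42382657/17588795y - 42382657/17588795 to the basis.

The other S-polynomials (S(f_2,h_4), S(f_3,h_4), S(f_2,h_5), S(f_3,h_5), S(h_4,h_5), S(f_1,h_6), S(f_2,h_6), S(f_3,h_6), S(h_4,h_6), S(h_5,h_6), S(f_1,h_7), S(f_2,h_7), S(f_3,h_7), S(h_4,h_7), S(h_5,h_7), S(h_6,h_7), S(f_1,h_8), S(f_2,h_8), S(f_3,h_8), S(h_4,h_8), S(h_5,h_8), S(h_6,h_8), S(h_7,h_8)) all reduce to 0 modulo the current basis, so we have a Gröbner basis.
Inter-reduce: drop elements whose leading term is divisible by another's, tail-reduce, and make monic.
Reduced Gröbner basis: {x, y - 1}.
Label its elements g_1 = x, g_2 = y - 1.

Reduce p = 6x²y + 3y² - 3y modulo G:
  leading term x²y: subtract (6xy)·g_1 from 6x²y + 3y² - 3y → 3y² - 3y
  leading term y²: subtract (3y)·g_2 from 3y² - 3y → 0
  normal form = 0.
Since the normal form is 0, p ∈ I.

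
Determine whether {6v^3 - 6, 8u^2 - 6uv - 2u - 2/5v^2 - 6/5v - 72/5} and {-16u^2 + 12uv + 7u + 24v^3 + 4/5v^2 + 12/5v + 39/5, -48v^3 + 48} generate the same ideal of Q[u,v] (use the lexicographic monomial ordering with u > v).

No, the ideals differ.

Two ideals are equal iff their reduced Gröbner bases coincide (the reduced basis is unique for a fixed ordering).
Buchberger on the first generating set:
f_1 = 6v^3 - 6, LT = v^3.
f_2 = 8u^2 - 6uv - 2u - 2/5v^2 - 6/5v - 72/5, LT = u^2.

The S-polynomials (S(f_1,f_2)) all reduce to 0 modulo the current basis, so we have a Gröbner basis.
Inter-reduce: drop elements whose leading term is divisible by another's, tail-reduce, and make monic.
Reduced Gröbner basis: {u^2 - 3/4uv - 1/4u - 1/20v^2 - 3/20v - 9/5, v^3 - 1}.

Buchberger on the second generating set:
h_1 = -16u^2 + 12uv + 7u + 24v^3 + 4/5v^2 + 12/5v + 39/5, LT = u^2.
h_2 = -48v^3 + 48, LT = v^3.

The S-polynomials (S(h_1,h_2)) all reduce to 0 modulo the current basis, so we have a Gröbner basis.
Inter-reduce: drop elements whose leading term is divisible by another's, tail-reduce, and make monic.
Reduced Gröbner basis: {u^2 - 3/4uv - 7/16u - 1/20v^2 - 3/20v - 159/80, v^3 - 1}.

These differ, so the ideals are not equal.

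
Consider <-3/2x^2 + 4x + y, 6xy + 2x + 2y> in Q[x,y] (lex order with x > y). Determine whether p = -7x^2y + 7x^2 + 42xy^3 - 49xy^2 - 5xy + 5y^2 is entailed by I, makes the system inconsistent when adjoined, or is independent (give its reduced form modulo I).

First compute the reduced Gröbner basis of I by Buchberger's algorithm.
f_1 = -3/2x^2 + 4x + y, LT = x^2.
f_2 = 6xy + 2x + 2y, LT = xy.

S(f_1,f_2): lcm = x^2y. S = -1/3x^2 - 3xy - 2/3y^2.
  leading term x^2: subtract (2/9)·f_1 from -1/3x^2 - 3xy - 2/3y^2 → -3xy - 8/9x - 2/3y^2 - 2/9y
  leading term xy: subtract (-1/2)·f_2 from -3xy - 8/9x - 2/3y^2 - 2/9y → 1/9x - 2/3y^2 + 7/9y
  leading term x: no divisor's leading term divides it; move 1/9x to the remainder.
  leading term y^2: no divisor's leading term divides it; move -2/3y^2 to the remainder.
  leading term y: no divisor's leading term divides it; move 7/9y to the remainder.
  remainder 1/9x - 2/3y^2 + 7/9y ≠ 0; add h_3 = 1/9x - 2/3y^2 + 7/9y to the basis.

S(f_2,h_3): lcm = xy. S = 1/3x + 6y^3 - 7y^2 + 1/3y.
  leading term x: subtract (3)·h_3 from 1/3x + 6y^3 - 7y^2 + 1/3y → 6y^3 - 5y^2 - 2y
  leading term y^3: no divisor's leading term divides it; move 6y^3 to the remainder.
  leading term y^2: no divisor's leading term divides it; move -5y^2 to the remainder.
  leading term y: no divisor's leading term divides it; move -2y to the remainder.
  remainder 6y^3 - 5y^2 - 2y ≠ 0; add h_4 = 6y^3 - 5y^2 - 2y to the basis.

The other S-polynomials (S(f_1,h_3), S(f_1,h_4), S(f_2,h_4), S(h_3,h_4)) all reduce to 0 modulo the current basis, so we have a Gröbner basis.
Inter-reduce: drop elements whose leading term is divisible by another's, tail-reduce, and make monic.
Reduced Gröbner basis: {x - 6y^2 + 7y, y^3 - 5/6y^2 - 1/3y}.
Label its elements g_1 = x - 6y^2 + 7y, g_2 = y^3 - 5/6y^2 - 1/3y.

Reduce p = -7x^2y + 7x^2 + 42xy^3 - 49xy^2 - 5xy + 5y^2 modulo G:
  leading term x^2y: subtract (-7xy)·g_1 from -7x^2y + 7x^2 + 42xy^3 - 49xy^2 - 5xy + 5y^2 → 7x^2 - 5xy + 5y^2
  leading term x^2: subtract (7x)·g_1 from 7x^2 - 5xy + 5y^2 → 42xy^2 - 54xy + 5y^2
  leading term xy^2: subtract (42y^2)·g_1 from 42xy^2 - 54xy + 5y^2 → -54xy + 252y^4 - 294y^3 + 5y^2
  leading term xy: subtract (-54y)·g_1 from -54xy + 252y^4 - 294y^3 + 5y^2 → 252y^4 - 618y^3 + 383y^2
  leading term y^4: subtract (252y)·g_2 from 252y^4 - 618y^3 + 383y^2 → -408y^3 + 467y^2
  leading term y^3: subtract (-408)·g_2 from -408y^3 + 467y^2 → 127y^2 - 136y
  leading term y^2: no divisor's leading term divides it; move 127y^2 to the remainder.
  leading term y: no divisor's leading term divides it; move -136y to the remainder.
  normal form = 127y^2 - 136y.
The normal form is nonzero, so p ∉ I. Since p minus its normal form lies in I, I + (p) = I + (r) where r = 127y^2 - 136y; decide whether this ideal is the whole ring.
Run Buchberger on G together with r (pairs among the g_i already reduce to 0 since G is a Gröbner basis):
g_1 = x - 6y^2 + 7y, LT = x.
g_2 = y^3 - 5/6y^2 - 1/3y, LT = y^3.
r = 127y^2 - 136y, LT = y^2.

S(g_2,r): lcm = y^3. S = 181/762y^2 - 1/3y.
  leading term y^2: subtract (181/96774)·r from 181/762y^2 - 1/3y → -3821/48387y
  leading term y: no divisor's leading term divides it; move -3821/48387y to the remainder.
  remainder -3821/48387y ≠ 0; add m_4 = -3821/48387y to the basis.

The other S-polynomials (S(g_1,g_2), S(g_1,r), S(g_1,m_4), S(g_2,m_4), S(r,m_4)) all reduce to 0 modulo the current basis, so we have a Gröbner basis.
Inter-reduce: drop elements whose leading term is divisible by another's, tail-reduce, and make monic.
Reduced Gröbner basis: {x, y}.
The reduced Gröbner basis of I + (p) is {x, y} ≠ {1}, a proper ideal, so the enlarged system stays consistent: p is independent of I, with normal form 127y^2 - 136y.

The remainder on division by a Gröbner basis is unique — it is the normal form.

-7x^2y + 7x^2 + 42xy^3 - 49xy^2 - 5xy + 5y^2 is independent of I; its normal form modulo I is 127y^2 - 136y.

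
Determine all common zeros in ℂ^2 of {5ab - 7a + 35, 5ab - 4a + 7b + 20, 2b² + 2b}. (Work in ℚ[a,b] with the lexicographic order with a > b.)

Compute a lex Gröbner basis by Buchberger's algorithm.
f_1 = 5ab - 7a + 35, LT = ab.
f_2 = 5ab - 4a + 7b + 20, LT = ab.
f_3 = 2b² + 2b, LT = b².

S(f_1,f_2): lcm = ab. S = -⅗a - 7/5b + 3.
  reduce S modulo (f_1, f_2, f_3):
  remainder -⅗a - 7/5b + 3 ≠ 0; add h_4 = -⅗a - 7/5b + 3 to the basis.

S(f_1,f_3): lcm = ab². S = -12/5ab + 7b.
  reduce S modulo (f_1, f_2, f_3, h_4):
  remainder 371/25b ≠ 0; add h_5 = 371/25b to the basis.

The other S-polynomials (S(f_2,f_3), S(f_1,h_4), S(f_2,h_4), S(f_3,h_4), S(f_1,h_5), S(f_2,h_5), S(f_3,h_5), S(h_4,h_5)) all reduce to 0 modulo the current basis, so we have a Gröbner basis.
Inter-reduce: drop elements whose leading term is divisible by another's, tail-reduce, and make monic.
Reduced Gröbner basis: {a - 5, b}.

Elimination: the polynomial b lies in the elimination ideal for b, so b ∈ {0}. For each such b, the remaining basis elements (now univariate) give the rest of the solution.
  b = 0: the earlier basis element becomes a - 5 = 0, giving a = 5 — point (5, 0).
Zero-dimensionality of the ideal guarantees finitely many solutions over ℂ.

{(5, 0)}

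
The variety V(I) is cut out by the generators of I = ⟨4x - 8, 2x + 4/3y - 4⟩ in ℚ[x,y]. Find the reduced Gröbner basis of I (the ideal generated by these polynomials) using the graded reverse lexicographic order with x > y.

This is the nonlinear analogue of row-reducing a linear system.

f_1 = 4x - 8, LT = x.
f_2 = 2x + 4/3y - 4, LT = x.

S(f_1,f_2): lcm = x. S = -⅔y.
  leading term y: no divisor's leading term divides it; move -⅔y to the remainder.
  remainder -⅔y ≠ 0; add g_3 = -⅔y to the basis.

The other S-polynomials (S(f_1,g_3), S(f_2,g_3)) all reduce to 0 modulo the current basis, so we have a Gröbner basis.
Inter-reduce: drop elements whose leading term is divisible by another's, tail-reduce, and make monic.

G = {x - 2, y}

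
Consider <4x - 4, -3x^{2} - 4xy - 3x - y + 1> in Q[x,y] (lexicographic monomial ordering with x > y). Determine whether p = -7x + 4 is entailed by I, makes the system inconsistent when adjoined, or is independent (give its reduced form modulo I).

First compute the reduced Gröbner basis of I by Buchberger's algorithm.
f_1 = 4x - 4, LT = x.
f_2 = -3x^{2} - 4xy - 3x - y + 1, LT = x^{2}.

S(f_1,f_2): lcm = x^{2}. S = -\tfrac{4}{3}xy - 2x - \tfrac{1}{3}y + \tfrac{1}{3}.
  reduce S modulo (f_1, f_2):
  remainder -\tfrac{5}{3}y - \tfrac{5}{3} ≠ 0; add h_3 = -\tfrac{5}{3}y - \tfrac{5}{3} to the basis.

The other S-polynomials (S(f_1,h_3), S(f_2,h_3)) all reduce to 0 modulo the current basis, so we have a Gröbner basis.
Inter-reduce: drop elements whose leading term is divisible by another's, tail-reduce, and make monic.
Reduced Gröbner basis: {x - 1, y + 1}.
Label its elements g_1 = x - 1, g_2 = y + 1.

Reduce p = -7x + 4 modulo G:
  leading term x: subtract (-7)·g_1 from -7x + 4 → -3
  leading term 1: no divisor's leading term divides it; move -3 to the remainder.
  normal form = -3.
The normal form is nonzero, so p ∉ I. Since p minus its normal form lies in I, I + (p) = I + (r) where r = -3; decide whether this ideal is the whole ring.
Here r = -3 is a nonzero constant, hence a unit: 1 ∈ I + (p), the Gröbner basis of I + (p) is {1}, and the enlarged system has no common solution — adjoining p is inconsistent.

The remainder on division by a Gröbner basis is unique — it is the normal form.

Adjoining -7x + 4 makes the ideal the whole ring: the system is inconsistent.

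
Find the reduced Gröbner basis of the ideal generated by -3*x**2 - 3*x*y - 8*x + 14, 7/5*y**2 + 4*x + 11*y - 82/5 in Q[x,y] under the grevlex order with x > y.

f_1 = -3*x**2 - 3*x*y - 8*x + 14, LT = x**2.
f_2 = 7/5*y**2 + 4*x + 11*y - 82/5, LT = y**2.

The S-polynomials (S(f_1,f_2)) all reduce to 0 modulo the current basis, so we have a Gröbner basis.

G = {x**2 + x*y + 8/3*x - 14/3, y**2 + 20/7*x + 55/7*y - 82/7}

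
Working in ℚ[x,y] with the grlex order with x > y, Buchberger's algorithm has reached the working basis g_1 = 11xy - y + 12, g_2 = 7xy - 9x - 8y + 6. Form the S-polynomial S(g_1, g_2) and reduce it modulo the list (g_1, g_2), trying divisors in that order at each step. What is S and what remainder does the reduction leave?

lcm(LM(g_1), LM(g_2)) = xy.
S = (lcm/LT(g_1))·g_1 − (lcm/LT(g_2))·g_2 = 9/7x + 81/77y + 18/77.
Reduce S modulo (g_1, g_2) in that order:
  leading term x: no divisor's leading term divides it; move 9/7x to the remainder.
  leading term y: no divisor's leading term divides it; move 81/77y to the remainder.
  leading term 1: no divisor's leading term divides it; move 18/77 to the remainder.
The remainder 9/7x + 81/77y + 18/77 is nonzero, so it would be added as the next basis element.

S(g_1, g_2) = 9/7x + 81/77y + 18/77; remainder on division = 9/7x + 81/77y + 18/77.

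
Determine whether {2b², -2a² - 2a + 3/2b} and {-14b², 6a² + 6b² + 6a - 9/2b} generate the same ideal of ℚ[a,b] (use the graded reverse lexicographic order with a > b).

For a fixed monomial order, each ideal has a unique reduced Gröbner basis; comparing bases decides equality.
Buchberger on the first generating set:
f_1 = 2b², LT = b².
f_2 = -2a² - 2a + 3/2b, LT = a².

The S-polynomials (S(f_1,f_2)) all reduce to 0 modulo the current basis, so we have a Gröbner basis.
Inter-reduce: drop elements whose leading term is divisible by another's, tail-reduce, and make monic.
Reduced Gröbner basis: {a² + a - ¾b, b²}.

Buchberger on the second generating set:
h_1 = -14b², LT = b².
h_2 = 6a² + 6b² + 6a - 9/2b, LT = a².

The S-polynomials (S(h_1,h_2)) all reduce to 0 modulo the current basis, so we have a Gröbner basis.
Inter-reduce: drop elements whose leading term is divisible by another's, tail-reduce, and make monic.
Reduced Gröbner basis: {a² + a - ¾b, b²}.

These coincide, so the ideals are equal.

Yes, the ideals are equal.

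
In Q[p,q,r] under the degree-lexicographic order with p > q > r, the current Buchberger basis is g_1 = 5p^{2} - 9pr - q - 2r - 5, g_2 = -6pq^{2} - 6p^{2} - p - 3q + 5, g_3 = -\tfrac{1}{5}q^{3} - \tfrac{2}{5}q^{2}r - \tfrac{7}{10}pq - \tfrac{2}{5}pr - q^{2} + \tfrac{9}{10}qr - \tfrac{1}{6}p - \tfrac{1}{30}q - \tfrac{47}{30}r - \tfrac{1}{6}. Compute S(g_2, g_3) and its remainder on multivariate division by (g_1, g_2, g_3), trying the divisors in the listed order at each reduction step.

S(g_2, g_3) = -2pq^{2}r - \tfrac{5}{2}p^{2}q - 2p^{2}r - 5pq^{2} + \tfrac{9}{2}pqr - \tfrac{5}{6}p^{2} - \tfrac{47}{6}pr + \tfrac{1}{2}q^{2} - \tfrac{5}{6}p - \tfrac{5}{6}q; remainder on division = 0.

lcm(LM(g_2), LM(g_3)) = pq^{3}.
S = (lcm/LT(g_2))·g_2 − (lcm/LT(g_3))·g_3 = -2pq^{2}r - \tfrac{5}{2}p^{2}q - 2p^{2}r - 5pq^{2} + \tfrac{9}{2}pqr - \tfrac{5}{6}p^{2} - \tfrac{47}{6}pr + \tfrac{1}{2}q^{2} - \tfrac{5}{6}p - \tfrac{5}{6}q.
Reduce S modulo (g_1, g_2, g_3) in that order:
  leading term pq^{2}r: subtract (\tfrac{1}{3}r)·g_2 from -2pq^{2}r - \tfrac{5}{2}p^{2}q - 2p^{2}r - 5pq^{2} + \tfrac{9}{2}pqr - \tfrac{5}{6}p^{2} - \tfrac{47}{6}pr + \tfrac{1}{2}q^{2} - \tfrac{5}{6}p - \tfrac{5}{6}q → -\tfrac{5}{2}p^{2}q - 5pq^{2} + \tfrac{9}{2}pqr - \tfrac{5}{6}p^{2} - \tfrac{15}{2}pr + \tfrac{1}{2}q^{2} + qr - \tfrac{5}{6}p - \tfrac{5}{6}q - \tfrac{5}{3}r
  leading term p^{2}q: subtract (-\tfrac{1}{2}q)·g_1 from -\tfrac{5}{2}p^{2}q - 5pq^{2} + \tfrac{9}{2}pqr - \tfrac{5}{6}p^{2} - \tfrac{15}{2}pr + \tfrac{1}{2}q^{2} + qr - \tfrac{5}{6}p - \tfrac{5}{6}q - \tfrac{5}{3}r → -5pq^{2} - \tfrac{5}{6}p^{2} - \tfrac{15}{2}pr - \tfrac{5}{6}p - \tfrac{10}{3}q - \tfrac{5}{3}r
  leading term pq^{2}: subtract (\tfrac{5}{6})·g_2 from -5pq^{2} - \tfrac{5}{6}p^{2} - \tfrac{15}{2}pr - \tfrac{5}{6}p - \tfrac{10}{3}q - \tfrac{5}{3}r → \tfrac{25}{6}p^{2} - \tfrac{15}{2}pr - \tfrac{5}{6}q - \tfrac{5}{3}r - \tfrac{25}{6}
  leading term p^{2}: subtract (\tfrac{5}{6})·g_1 from \tfrac{25}{6}p^{2} - \tfrac{15}{2}pr - \tfrac{5}{6}q - \tfrac{5}{3}r - \tfrac{25}{6} → 0
The remainder is 0, so this S-polynomial contributes no new basis element.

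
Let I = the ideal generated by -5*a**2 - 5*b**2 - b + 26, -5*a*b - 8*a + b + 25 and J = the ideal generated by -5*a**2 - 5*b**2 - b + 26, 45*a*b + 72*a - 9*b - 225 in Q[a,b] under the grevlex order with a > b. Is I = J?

Yes, the ideals are equal.

For a fixed monomial order, each ideal has a unique reduced Gröbner basis; comparing bases decides equality.
Buchberger on the first generating set:
f_1 = -5*a**2 - 5*b**2 - b + 26, LT = a**2.
f_2 = -5*a*b - 8*a + b + 25, LT = a*b.

S(f_1,f_2): lcm = a**2*b. S = b**3 - 8/5*a**2 + 1/5*a*b + 1/5*b**2 + 5*a - 26/5*b.
  leading term b**3: no divisor's leading term divides it; move b**3 to the remainder.
  leading term a**2: subtract (8/25)·f_1 from -8/5*a**2 + 1/5*a*b + 1/5*b**2 + 5*a - 26/5*b → 1/5*a*b + 9/5*b**2 + 5*a - 122/25*b - 208/25
  leading term a*b: subtract (-1/25)·f_2 from 1/5*a*b + 9/5*b**2 + 5*a - 122/25*b - 208/25 → 9/5*b**2 + 117/25*a - 121/25*b - 183/25
  leading term b**2: no divisor's leading term divides it; move 9/5*b**2 to the remainder.
  leading term a: no divisor's leading term divides it; move 117/25*a to the remainder.
  leading term b: no divisor's leading term divides it; move -121/25*b to the remainder.
  leading term 1: no divisor's leading term divides it; move -183/25 to the remainder.
  remainder b**3 + 9/5*b**2 + 117/25*a - 121/25*b - 183/25 ≠ 0; add g_3 = b**3 + 9/5*b**2 + 117/25*a - 121/25*b - 183/25 to the basis.

The other S-polynomials (S(f_1,g_3), S(f_2,g_3)) all reduce to 0 modulo the current basis, so we have a Gröbner basis.
Inter-reduce: drop elements whose leading term is divisible by another's, tail-reduce, and make monic.
Reduced Gröbner basis: {b**3 + 9/5*b**2 + 117/25*a - 121/25*b - 183/25, a**2 + b**2 + 1/5*b - 26/5, a*b + 8/5*a - 1/5*b - 5}.

Buchberger on the second generating set:
h_1 = -5*a**2 - 5*b**2 - b + 26, LT = a**2.
h_2 = 45*a*b + 72*a - 9*b - 225, LT = a*b.

S(h_1,h_2): lcm = a**2*b. S = b**3 - 8/5*a**2 + 1/5*a*b + 1/5*b**2 + 5*a - 26/5*b.
  leading term b**3: no divisor's leading term divides it; move b**3 to the remainder.
  leading term a**2: subtract (8/25)·h_1 from -8/5*a**2 + 1/5*a*b + 1/5*b**2 + 5*a - 26/5*b → 1/5*a*b + 9/5*b**2 + 5*a - 122/25*b - 208/25
  leading term a*b: subtract (1/225)·h_2 from 1/5*a*b + 9/5*b**2 + 5*a - 122/25*b - 208/25 → 9/5*b**2 + 117/25*a - 121/25*b - 183/25
  leading term b**2: no divisor's leading term divides it; move 9/5*b**2 to the remainder.
  leading term a: no divisor's leading term divides it; move 117/25*a to the remainder.
  leading term b: no divisor's leading term divides it; move -121/25*b to the remainder.
  leading term 1: no divisor's leading term divides it; move -183/25 to the remainder.
  remainder b**3 + 9/5*b**2 + 117/25*a - 121/25*b - 183/25 ≠ 0; add k_3 = b**3 + 9/5*b**2 + 117/25*a - 121/25*b - 183/25 to the basis.

The other S-polynomials (S(h_1,k_3), S(h_2,k_3)) all reduce to 0 modulo the current basis, so we have a Gröbner basis.
Inter-reduce: drop elements whose leading term is divisible by another's, tail-reduce, and make monic.
Reduced Gröbner basis: {b**3 + 9/5*b**2 + 117/25*a - 121/25*b - 183/25, a**2 + b**2 + 1/5*b - 26/5, a*b + 8/5*a - 1/5*b - 5}.

The two bases agree; hence the ideals are identical.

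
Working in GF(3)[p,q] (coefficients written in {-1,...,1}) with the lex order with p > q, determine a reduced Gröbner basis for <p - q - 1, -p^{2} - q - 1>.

This is the nonlinear analogue of row-reducing a linear system.

f_1 = p - q - 1, LT = p.
f_2 = -p^{2} - q - 1, LT = p^{2}.

S(f_1,f_2): lcm = p^{2}. S = -pq - p - q - 1.
  leading term pq: subtract (-q)·f_1 from -pq - p - q - 1 → -p - q^{2} + q - 1
  leading term p: subtract (-1)·f_1 from -p - q^{2} + q - 1 → -q^{2} + 1
  leading term q^{2}: no divisor's leading term divides it; move -q^{2} to the remainder.
  leading term 1: no divisor's leading term divides it; move 1 to the remainder.
  remainder -q^{2} + 1 ≠ 0; add g_3 = -q^{2} + 1 to the basis.

S(f_1,g_3): leading monomials are coprime, so the S-polynomial reduces to 0 (Buchberger's first criterion).
S(f_2,g_3): leading monomials are coprime, so the S-polynomial reduces to 0 (Buchberger's first criterion).
Every S-polynomial of the final basis reduces to 0, so we have a Gröbner basis.
Inter-reduce: drop elements whose leading term is divisible by another's, tail-reduce, and make monic.

G = {p - q - 1, q^{2} - 1}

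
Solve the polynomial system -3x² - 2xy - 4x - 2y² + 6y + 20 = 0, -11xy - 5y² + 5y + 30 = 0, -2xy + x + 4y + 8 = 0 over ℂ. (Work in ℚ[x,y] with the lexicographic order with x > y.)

Compute a lex Gröbner basis by Buchberger's algorithm.
f_1 = -3x² - 2xy - 4x - 2y² + 6y + 20, LT = x².
f_2 = -11xy - 5y² + 5y + 30, LT = xy.
f_3 = -2xy + x + 4y + 8, LT = xy.

S(f_1,f_2): lcm = x²y. S = 7/33xy² + 59/33xy + 30/11x + ⅔y³ - 2y² - 20/3y.
  leading term xy²: subtract (-7/363y)·f_2 from 7/33xy² + 59/33xy + 30/11x + ⅔y³ - 2y² - 20/3y → 59/33xy + 30/11x + 69/121y³ - 691/363y² - 2210/363y
  leading term xy: subtract (-59/363)·f_2 from 59/33xy + 30/11x + 69/121y³ - 691/363y² - 2210/363y → 30/11x + 69/121y³ - 986/363y² - 1915/363y + 590/121
  leading term x: no divisor's leading term divides it; move 30/11x to the remainder.
  leading term y³: no divisor's leading term divides it; move 69/121y³ to the remainder.
  leading term y²: no divisor's leading term divides it; move -986/363y² to the remainder.
  leading term y: no divisor's leading term divides it; move -1915/363y to the remainder.
  leading term 1: no divisor's leading term divides it; move 590/121 to the remainder.
  remainder 30/11x + 69/121y³ - 986/363y² - 1915/363y + 590/121 ≠ 0; add h_4 = 30/11x + 69/121y³ - 986/363y² - 1915/363y + 590/121 to the basis.

S(f_1,f_3): lcm = x²y. S = ½x² + ⅔xy² + 10/3xy + 4x + ⅔y³ - 2y² - 20/3y.
  leading term x²: subtract (-⅙)·f_1 from ½x² + ⅔xy² + 10/3xy + 4x + ⅔y³ - 2y² - 20/3y → ⅔xy² + 3xy + 10/3x + ⅔y³ - 7/3y² - 17/3y + 10/3
  leading term xy²: subtract (-2/33y)·f_2 from ⅔xy² + 3xy + 10/3x + ⅔y³ - 7/3y² - 17/3y + 10/3 → 3xy + 10/3x + 4/11y³ - 67/33y² - 127/33y + 10/3
  leading term xy: subtract (-3/11)·f_2 from 3xy + 10/3x + 4/11y³ - 67/33y² - 127/33y + 10/3 → 10/3x + 4/11y³ - 112/33y² - 82/33y + 380/33
  leading term x: subtract (11/9)·h_4 from 10/3x + 4/11y³ - 112/33y² - 82/33y + 380/33 → -⅓y³ - 2/27y² + 107/27y + 50/9
  leading term y³: no divisor's leading term divides it; move -⅓y³ to the remainder.
  leading term y²: no divisor's leading term divides it; move -2/27y² to the remainder.
  leading term y: no divisor's leading term divides it; move 107/27y to the remainder.
  leading term 1: no divisor's leading term divides it; move 50/9 to the remainder.
  remainder -⅓y³ - 2/27y² + 107/27y + 50/9 ≠ 0; add h_5 = -⅓y³ - 2/27y² + 107/27y + 50/9 to the basis.

S(f_2,f_3): lcm = xy. S = ½x + 5/11y² + 17/11y + 14/11.
  leading term x: subtract (11/60)·h_4 from ½x + 5/11y² + 17/11y + 14/11 → -23/220y³ + 943/990y² + 995/396y + 25/66
  leading term y³: subtract (69/220)·h_5 from -23/220y³ + 943/990y² + 995/396y + 25/66 → 161/165y² + 419/330y - 15/11
  leading term y²: no divisor's leading term divides it; move 161/165y² to the remainder.
  leading term y: no divisor's leading term divides it; move 419/330y to the remainder.
  leading term 1: no divisor's leading term divides it; move -15/11 to the remainder.
  remainder 161/165y² + 419/330y - 15/11 ≠ 0; add h_6 = 161/165y² + 419/330y - 15/11 to the basis.

S(f_1,h_4): lcm = x². S = -23/110xy³ + 493/495xy² + 515/198xy - 5/11x + ⅔y² - 2y - 20/3.
  leading term xy³: subtract (23/1210y²)·f_2 from -23/110xy³ + 493/495xy² + 515/198xy - 5/11x + ⅔y² - 2y - 20/3 → 493/495xy² + 515/198xy - 5/11x + 23/242y⁴ - 23/242y³ + 35/363y² - 2y - 20/3
  leading term xy²: subtract (-493/5445y)·f_2 from 493/495xy² + 515/198xy - 5/11x + 23/242y⁴ - 23/242y³ + 35/363y² - 2y - 20/3 → 515/198xy - 5/11x + 23/242y⁴ - 1193/2178y³ + 598/1089y² + 260/363y - 20/3
  leading term xy: subtract (-515/2178)·f_2 from 515/198xy - 5/11x + 23/242y⁴ - 1193/2178y³ + 598/1089y² + 260/363y - 20/3 → -5/11x + 23/242y⁴ - 1193/2178y³ - 1379/2178y² + 4135/2178y + 155/363
  leading term x: subtract (-⅙)·h_4 from -5/11x + 23/242y⁴ - 1193/2178y³ - 1379/2178y² + 4135/2178y + 155/363 → 23/242y⁴ - 493/1089y³ - 215/198y² + 370/363y + 150/121
  leading term y⁴: subtract (-69/242y)·h_5 from 23/242y⁴ - 493/1089y³ - 215/198y² + 370/363y + 150/121 → -172/363y³ + 16/363y² + 315/121y + 150/121
  leading term y³: subtract (172/121)·h_5 from -172/363y³ + 16/363y² + 315/121y + 150/121 → 488/3267y² - 9899/3267y - 7250/1089
  leading term y²: subtract (2440/15939)·h_6 from 488/3267y² - 9899/3267y - 7250/1089 → -565325/175329y - 1130650/175329
  leading term y: no divisor's leading term divides it; move -565325/175329y to the remainder.
  leading term 1: no divisor's leading term divides it; move -1130650/175329 to the remainder.
  remainder -565325/175329y - 1130650/175329 ≠ 0; add h_7 = -565325/175329y - 1130650/175329 to the basis.

The other S-polynomials (S(f_2,h_4), S(f_3,h_4), S(f_1,h_5), S(f_2,h_5), S(f_3,h_5), S(h_4,h_5), S(f_1,h_6), S(f_2,h_6), S(f_3,h_6), S(h_4,h_6), S(h_5,h_6), S(f_1,h_7), S(f_2,h_7), S(f_3,h_7), S(h_4,h_7), S(h_5,h_7), S(h_6,h_7)) all reduce to 0 modulo the current basis, so we have a Gröbner basis.
Inter-reduce: drop elements whose leading term is divisible by another's, tail-reduce, and make monic.
Reduced Gröbner basis: {x, y + 2}.

From the last basis element, y + 2 = 0, so y takes values in {-2}. Each choice, substituted upward through the basis, yields the corresponding point(s) of the solution set.
  y = -2: the earlier basis element becomes x = 0, giving x = 0 — point (0, -2).
Check: every point annihilates each of the original generators.
This is the nonlinear analogue of row-reducing a linear system.

{(0, -2)}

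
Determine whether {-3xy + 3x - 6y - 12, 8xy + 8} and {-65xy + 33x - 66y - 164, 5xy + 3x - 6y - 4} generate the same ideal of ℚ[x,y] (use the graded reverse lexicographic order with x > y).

For a fixed monomial order, each ideal has a unique reduced Gröbner basis; comparing bases decides equality.
Buchberger on the first generating set:
f_1 = -3xy + 3x - 6y - 12, LT = xy.
f_2 = 8xy + 8, LT = xy.

S(f_1,f_2): lcm = xy. S = -x + 2y + 3.
  leading term x: no divisor's leading term divides it; move -x to the remainder.
  leading term y: no divisor's leading term divides it; move 2y to the remainder.
  leading term 1: no divisor's leading term divides it; move 3 to the remainder.
  remainder -x + 2y + 3 ≠ 0; add g_3 = -x + 2y + 3 to the basis.

S(f_1,g_3): lcm = xy. S = 2y² - x + 5y + 4.
  leading term y²: no divisor's leading term divides it; move 2y² to the remainder.
  leading term x: subtract (1)·g_3 from -x + 5y + 4 → 3y + 1
  leading term y: no divisor's leading term divides it; move 3y to the remainder.
  leading term 1: no divisor's leading term divides it; move 1 to the remainder.
  remainder 2y² + 3y + 1 ≠ 0; add g_4 = 2y² + 3y + 1 to the basis.

The other S-polynomials (S(f_2,g_3), S(f_1,g_4), S(f_2,g_4), S(g_3,g_4)) all reduce to 0 modulo the current basis, so we have a Gröbner basis.
Inter-reduce: drop elements whose leading term is divisible by another's, tail-reduce, and make monic.
Reduced Gröbner basis: {y² + 3/2y + ½, x - 2y - 3}.

Buchberger on the second generating set:
h_1 = -65xy + 33x - 66y - 164, LT = xy.
h_2 = 5xy + 3x - 6y - 4, LT = xy.

S(h_1,h_2): lcm = xy. S = -72/65x + 144/65y + 216/65.
  leading term x: no divisor's leading term divides it; move -72/65x to the remainder.
  leading term y: no divisor's leading term divides it; move 144/65y to the remainder.
  leading term 1: no divisor's leading term divides it; move 216/65 to the remainder.
  remainder -72/65x + 144/65y + 216/65 ≠ 0; add k_3 = -72/65x + 144/65y + 216/65 to the basis.

S(h_1,k_3): lcm = xy. S = 2y² - 33/65x + 261/65y + 164/65.
  leading term y²: no divisor's leading term divides it; move 2y² to the remainder.
  leading term x: subtract (11/24)·k_3 from -33/65x + 261/65y + 164/65 → 3y + 1
  leading term y: no divisor's leading term divides it; move 3y to the remainder.
  leading term 1: no divisor's leading term divides it; move 1 to the remainder.
  remainder 2y² + 3y + 1 ≠ 0; add k_4 = 2y² + 3y + 1 to the basis.

The other S-polynomials (S(h_2,k_3), S(h_1,k_4), S(h_2,k_4), S(k_3,k_4)) all reduce to 0 modulo the current basis, so we have a Gröbner basis.
Inter-reduce: drop elements whose leading term is divisible by another's, tail-reduce, and make monic.
Reduced Gröbner basis: {y² + 3/2y + ½, x - 2y - 3}.

Same reduced basis, so the two generating sets span the same ideal.
The same test decides containment: I ⊆ J iff every generator of I reduces to 0 modulo a Gröbner basis of J.

Yes, the ideals are equal.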